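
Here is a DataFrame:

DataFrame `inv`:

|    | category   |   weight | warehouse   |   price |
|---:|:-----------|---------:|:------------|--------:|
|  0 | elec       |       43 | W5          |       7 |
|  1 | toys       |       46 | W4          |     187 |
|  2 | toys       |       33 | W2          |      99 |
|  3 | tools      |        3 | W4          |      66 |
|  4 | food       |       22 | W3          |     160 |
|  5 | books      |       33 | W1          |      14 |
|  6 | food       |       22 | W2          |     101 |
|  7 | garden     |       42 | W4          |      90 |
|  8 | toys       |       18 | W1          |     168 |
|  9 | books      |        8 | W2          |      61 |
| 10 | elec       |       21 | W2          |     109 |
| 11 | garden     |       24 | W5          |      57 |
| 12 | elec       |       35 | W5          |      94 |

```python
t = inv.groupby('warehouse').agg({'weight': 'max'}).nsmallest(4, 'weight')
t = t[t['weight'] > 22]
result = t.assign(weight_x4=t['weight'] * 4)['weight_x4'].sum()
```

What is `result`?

group by warehouse, max of weight:
           weight
warehouse        
W1             33
W2             33
W3             22
W4             46
W5             43
take 4 rows with smallest weight:
           weight
warehouse        
W3             22
W1             33
W2             33
W5             43
filter rows where weight > 22:
           weight
warehouse        
W1             33
W2             33
W5             43
add column weight_x4 = t['weight'] * 4:
           weight  weight_x4
warehouse                   
W1             33        132
W2             33        132
W5             43        172
Then the sum of column 'weight_x4': 436

436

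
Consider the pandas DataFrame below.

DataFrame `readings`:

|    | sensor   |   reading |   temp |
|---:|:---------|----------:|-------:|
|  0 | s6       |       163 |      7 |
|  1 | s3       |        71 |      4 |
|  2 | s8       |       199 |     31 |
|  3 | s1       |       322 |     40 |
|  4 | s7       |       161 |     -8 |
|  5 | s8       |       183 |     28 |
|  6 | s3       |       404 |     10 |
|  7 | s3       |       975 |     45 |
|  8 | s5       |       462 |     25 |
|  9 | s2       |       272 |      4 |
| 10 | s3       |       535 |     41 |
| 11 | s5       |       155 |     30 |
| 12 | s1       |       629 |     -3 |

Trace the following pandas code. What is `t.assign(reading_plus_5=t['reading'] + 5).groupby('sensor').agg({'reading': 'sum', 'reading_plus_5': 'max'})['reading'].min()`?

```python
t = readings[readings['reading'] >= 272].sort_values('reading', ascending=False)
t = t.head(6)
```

462

filter rows where reading >= 272:
   sensor  reading  temp
3      s1      322    40
6      s3      404    10
7      s3      975    45
8      s5      462    25
9      s2      272     4
10     s3      535    41
12     s1      629    -3
sort by reading descending:
   sensor  reading  temp
7      s3      975    45
12     s1      629    -3
10     s3      535    41
8      s5      462    25
6      s3      404    10
3      s1      322    40
9      s2      272     4
take first 6 rows:
   sensor  reading  temp
7      s3      975    45
12     s1      629    -3
10     s3      535    41
8      s5      462    25
6      s3      404    10
3      s1      322    40
add column reading_plus_5 = t['reading'] + 5:
   sensor  reading  temp  reading_plus_5
7      s3      975    45             980
12     s1      629    -3             634
10     s3      535    41             540
8      s5      462    25             467
6      s3      404    10             409
3      s1      322    40             327
group by sensor: sum(reading), max(reading_plus_5):
        reading  reading_plus_5
sensor                         
s1          951             634
s3         1914             980
s5          462             467
Reading off the min of column 'reading', we get 462.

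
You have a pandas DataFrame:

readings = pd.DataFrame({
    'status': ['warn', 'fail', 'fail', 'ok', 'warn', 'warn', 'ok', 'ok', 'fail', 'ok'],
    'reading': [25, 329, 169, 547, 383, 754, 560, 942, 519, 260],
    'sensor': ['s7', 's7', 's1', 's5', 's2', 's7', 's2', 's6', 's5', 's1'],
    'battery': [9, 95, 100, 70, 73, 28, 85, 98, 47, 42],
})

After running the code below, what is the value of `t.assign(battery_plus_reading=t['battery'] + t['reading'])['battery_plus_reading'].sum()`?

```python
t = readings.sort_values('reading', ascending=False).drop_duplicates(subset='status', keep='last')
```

sort by reading descending:
  status  reading sensor  battery
7     ok      942     s6       98
5   warn      754     s7       28
6     ok      560     s2       85
3     ok      547     s5       70
8   fail      519     s5       47
4   warn      383     s2       73
1   fail      329     s7       95
9     ok      260     s1       42
2   fail      169     s1      100
0   warn       25     s7        9
drop duplicate status (keep=last):
  status  reading sensor  battery
9     ok      260     s1       42
2   fail      169     s1      100
0   warn       25     s7        9
add column battery_plus_reading = t['battery'] + t['reading']:
  status  reading sensor  battery  battery_plus_reading
9     ok      260     s1       42                   302
2   fail      169     s1      100                   269
0   warn       25     s7        9                    34

605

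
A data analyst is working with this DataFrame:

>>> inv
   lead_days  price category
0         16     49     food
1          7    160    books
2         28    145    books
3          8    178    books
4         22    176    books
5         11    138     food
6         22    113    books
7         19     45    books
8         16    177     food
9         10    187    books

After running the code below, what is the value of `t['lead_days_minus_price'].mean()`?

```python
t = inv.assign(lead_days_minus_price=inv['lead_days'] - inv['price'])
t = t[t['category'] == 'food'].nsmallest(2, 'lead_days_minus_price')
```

add column lead_days_minus_price = inv['lead_days'] - inv['price']:
   lead_days  price category  lead_days_minus_price
0         16     49     food                    -33
1          7    160    books                   -153
2         28    145    books                   -117
3          8    178    books                   -170
4         22    176    books                   -154
5         11    138     food                   -127
6         22    113    books                    -91
7         19     45    books                    -26
8         16    177     food                   -161
9         10    187    books                   -177
filter rows where category == 'food':
   lead_days  price category  lead_days_minus_price
0         16     49     food                    -33
5         11    138     food                   -127
8         16    177     food                   -161
take 2 rows with smallest lead_days_minus_price:
   lead_days  price category  lead_days_minus_price
8         16    177     food                   -161
5         11    138     food                   -127
Taking the mean of column 'lead_days_minus_price' gives -144.0.

-144.0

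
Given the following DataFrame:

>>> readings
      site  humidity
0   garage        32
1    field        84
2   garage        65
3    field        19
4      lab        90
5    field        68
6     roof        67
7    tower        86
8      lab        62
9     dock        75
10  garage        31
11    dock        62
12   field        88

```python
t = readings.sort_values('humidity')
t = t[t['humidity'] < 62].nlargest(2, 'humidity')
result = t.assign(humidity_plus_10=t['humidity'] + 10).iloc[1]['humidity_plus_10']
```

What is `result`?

41

sort by humidity:
      site  humidity
3    field        19
10  garage        31
0   garage        32
8      lab        62
11    dock        62
2   garage        65
6     roof        67
5    field        68
9     dock        75
1    field        84
7    tower        86
12   field        88
4      lab        90
filter rows where humidity < 62:
      site  humidity
3    field        19
10  garage        31
0   garage        32
take 2 rows with largest humidity:
      site  humidity
0   garage        32
10  garage        31
add column humidity_plus_10 = t['humidity'] + 10:
      site  humidity  humidity_plus_10
0   garage        32                42
10  garage        31                41
The value at position 1, column 'humidity_plus_10' is 41.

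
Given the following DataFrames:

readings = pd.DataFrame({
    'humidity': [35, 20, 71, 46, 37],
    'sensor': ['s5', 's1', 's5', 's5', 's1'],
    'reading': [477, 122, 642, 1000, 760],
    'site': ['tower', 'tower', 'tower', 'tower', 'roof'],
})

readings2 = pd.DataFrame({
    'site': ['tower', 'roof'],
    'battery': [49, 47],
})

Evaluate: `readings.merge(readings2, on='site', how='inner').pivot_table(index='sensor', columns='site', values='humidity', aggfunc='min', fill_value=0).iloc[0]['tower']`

20

merge on 'site' (how='inner') → 5 rows:
   humidity sensor  reading   site  battery
0        35     s5      477  tower       49
1        20     s1      122  tower       49
2        71     s5      642  tower       49
3        46     s5     1000  tower       49
4        37     s1      760   roof       47
pivot: rows=sensor, cols=site, min(humidity):
site    roof  tower
sensor             
s1        37     20
s5         0     35
Then the value at position 0, column 'tower': 20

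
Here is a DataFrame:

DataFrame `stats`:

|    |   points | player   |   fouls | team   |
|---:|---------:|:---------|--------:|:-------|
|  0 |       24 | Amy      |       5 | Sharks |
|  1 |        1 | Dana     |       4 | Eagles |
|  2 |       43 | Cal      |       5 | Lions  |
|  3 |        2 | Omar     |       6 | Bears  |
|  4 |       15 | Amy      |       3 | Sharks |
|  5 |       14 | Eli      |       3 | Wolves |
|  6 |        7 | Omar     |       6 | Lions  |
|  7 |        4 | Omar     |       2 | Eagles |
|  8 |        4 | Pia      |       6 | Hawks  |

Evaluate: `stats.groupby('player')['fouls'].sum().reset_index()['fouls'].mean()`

6.66666666667

group by player, sum of fouls:
player
Amy      8
Cal      5
Dana     4
Eli      3
Omar    14
Pia      6
Name: fouls, dtype: int64
reset_index():
  player  fouls
0    Amy      8
1    Cal      5
2   Dana      4
3    Eli      3
4   Omar     14
5    Pia      6
So mean() = 6.66666666667.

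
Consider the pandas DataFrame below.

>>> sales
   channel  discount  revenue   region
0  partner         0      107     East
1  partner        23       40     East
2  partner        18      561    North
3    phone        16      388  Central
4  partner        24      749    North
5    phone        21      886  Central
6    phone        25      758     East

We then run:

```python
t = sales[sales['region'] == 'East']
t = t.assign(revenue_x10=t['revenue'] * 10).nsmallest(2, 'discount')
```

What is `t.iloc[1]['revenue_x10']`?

400

filter rows where region == 'East':
   channel  discount  revenue region
0  partner         0      107   East
1  partner        23       40   East
6    phone        25      758   East
add column revenue_x10 = t['revenue'] * 10:
   channel  discount  revenue region  revenue_x10
0  partner         0      107   East         1070
1  partner        23       40   East          400
6    phone        25      758   East         7580
take 2 rows with smallest discount:
   channel  discount  revenue region  revenue_x10
0  partner         0      107   East         1070
1  partner        23       40   East          400
value at position 1, column 'revenue_x10' → 400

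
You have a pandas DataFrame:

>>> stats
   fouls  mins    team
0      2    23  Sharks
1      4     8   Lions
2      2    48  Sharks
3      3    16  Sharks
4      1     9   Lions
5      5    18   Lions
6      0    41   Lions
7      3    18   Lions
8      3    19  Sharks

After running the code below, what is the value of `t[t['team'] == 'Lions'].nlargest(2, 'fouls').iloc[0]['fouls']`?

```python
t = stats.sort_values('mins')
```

sort by mins:
   fouls  mins    team
1      4     8   Lions
4      1     9   Lions
3      3    16  Sharks
5      5    18   Lions
7      3    18   Lions
8      3    19  Sharks
0      2    23  Sharks
6      0    41   Lions
2      2    48  Sharks
filter rows where team == 'Lions':
   fouls  mins   team
1      4     8  Lions
4      1     9  Lions
5      5    18  Lions
7      3    18  Lions
6      0    41  Lions
take 2 rows with largest fouls:
   fouls  mins   team
5      5    18  Lions
1      4     8  Lions

5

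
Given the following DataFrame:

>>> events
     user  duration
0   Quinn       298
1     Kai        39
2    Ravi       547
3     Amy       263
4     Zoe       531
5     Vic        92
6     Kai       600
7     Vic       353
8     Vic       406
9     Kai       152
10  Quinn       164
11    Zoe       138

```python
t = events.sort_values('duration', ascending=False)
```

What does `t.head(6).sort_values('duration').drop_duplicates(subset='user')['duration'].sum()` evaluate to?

sort by duration descending:
     user  duration
6     Kai       600
2    Ravi       547
4     Zoe       531
8     Vic       406
7     Vic       353
0   Quinn       298
3     Amy       263
10  Quinn       164
9     Kai       152
11    Zoe       138
5     Vic        92
1     Kai        39
take first 6 rows:
    user  duration
6    Kai       600
2   Ravi       547
4    Zoe       531
8    Vic       406
7    Vic       353
0  Quinn       298
sort by duration:
    user  duration
0  Quinn       298
7    Vic       353
8    Vic       406
4    Zoe       531
2   Ravi       547
6    Kai       600
drop duplicate user (keep=first):
    user  duration
0  Quinn       298
7    Vic       353
4    Zoe       531
2   Ravi       547
6    Kai       600
The sum of column 'duration' is 2329.

2329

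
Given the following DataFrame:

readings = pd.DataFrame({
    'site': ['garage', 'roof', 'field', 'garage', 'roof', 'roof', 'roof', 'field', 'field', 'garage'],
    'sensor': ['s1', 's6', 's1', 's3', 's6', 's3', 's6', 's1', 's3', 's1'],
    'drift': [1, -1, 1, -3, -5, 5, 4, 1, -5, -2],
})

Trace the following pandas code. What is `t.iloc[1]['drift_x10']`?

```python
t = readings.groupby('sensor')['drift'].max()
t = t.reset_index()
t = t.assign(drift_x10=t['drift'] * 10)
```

group by sensor, max of drift:
sensor
s1    1
s3    5
s6    4
Name: drift, dtype: int64
reset_index():
  sensor  drift
0     s1      1
1     s3      5
2     s6      4
add column drift_x10 = t['drift'] * 10:
  sensor  drift  drift_x10
0     s1      1         10
1     s3      5         50
2     s6      4         40

50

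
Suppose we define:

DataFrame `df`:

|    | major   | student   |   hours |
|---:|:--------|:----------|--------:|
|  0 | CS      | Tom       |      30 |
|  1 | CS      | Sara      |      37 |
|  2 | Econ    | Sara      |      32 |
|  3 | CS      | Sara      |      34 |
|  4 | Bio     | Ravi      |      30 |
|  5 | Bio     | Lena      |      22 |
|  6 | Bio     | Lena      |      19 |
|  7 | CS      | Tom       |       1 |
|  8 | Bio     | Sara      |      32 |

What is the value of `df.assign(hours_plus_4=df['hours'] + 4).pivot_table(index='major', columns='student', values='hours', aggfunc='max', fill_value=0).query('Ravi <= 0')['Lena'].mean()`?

add column hours_plus_4 = df['hours'] + 4:
  major student  hours  hours_plus_4
0    CS     Tom     30            34
1    CS    Sara     37            41
2  Econ    Sara     32            36
3    CS    Sara     34            38
4   Bio    Ravi     30            34
5   Bio    Lena     22            26
6   Bio    Lena     19            23
7    CS     Tom      1             5
8   Bio    Sara     32            36
pivot: rows=major, cols=student, max(hours):
student  Lena  Ravi  Sara  Tom
major                         
Bio        22    30    32    0
CS          0     0    37   30
Econ        0     0    32    0
filter rows where Ravi <= 0:
student  Lena  Ravi  Sara  Tom
major                         
CS          0     0    37   30
Econ        0     0    32    0

0.0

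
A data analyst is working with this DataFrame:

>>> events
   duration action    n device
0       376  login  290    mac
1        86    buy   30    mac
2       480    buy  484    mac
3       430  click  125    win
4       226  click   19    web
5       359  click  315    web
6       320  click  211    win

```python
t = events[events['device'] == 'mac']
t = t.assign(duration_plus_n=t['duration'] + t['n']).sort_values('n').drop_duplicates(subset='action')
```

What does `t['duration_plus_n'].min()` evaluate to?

filter rows where device == 'mac':
   duration action    n device
0       376  login  290    mac
1        86    buy   30    mac
2       480    buy  484    mac
add column duration_plus_n = t['duration'] + t['n']:
   duration action    n device  duration_plus_n
0       376  login  290    mac              666
1        86    buy   30    mac              116
2       480    buy  484    mac              964
sort by n:
   duration action    n device  duration_plus_n
1        86    buy   30    mac              116
0       376  login  290    mac              666
2       480    buy  484    mac              964
drop duplicate action (keep=first):
   duration action    n device  duration_plus_n
1        86    buy   30    mac              116
0       376  login  290    mac              666
Reading off the min of column 'duration_plus_n', we get 116.

116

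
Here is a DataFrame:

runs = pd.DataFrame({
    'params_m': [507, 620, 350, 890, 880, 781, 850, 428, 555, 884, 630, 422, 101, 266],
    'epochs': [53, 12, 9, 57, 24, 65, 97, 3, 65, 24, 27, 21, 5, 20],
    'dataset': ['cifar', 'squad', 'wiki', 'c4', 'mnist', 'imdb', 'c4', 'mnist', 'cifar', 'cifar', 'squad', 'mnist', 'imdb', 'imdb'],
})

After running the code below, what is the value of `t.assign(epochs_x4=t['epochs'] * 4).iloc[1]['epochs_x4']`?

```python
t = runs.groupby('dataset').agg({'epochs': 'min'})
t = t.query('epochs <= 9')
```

12

group by dataset, min of epochs:
         epochs
dataset        
c4           57
cifar        24
imdb          5
mnist         3
squad        12
wiki          9
filter rows where epochs <= 9:
         epochs
dataset        
imdb          5
mnist         3
wiki          9
add column epochs_x4 = t['epochs'] * 4:
         epochs  epochs_x4
dataset                   
imdb          5         20
mnist         3         12
wiki          9         36
Then the value at position 1, column 'epochs_x4': 12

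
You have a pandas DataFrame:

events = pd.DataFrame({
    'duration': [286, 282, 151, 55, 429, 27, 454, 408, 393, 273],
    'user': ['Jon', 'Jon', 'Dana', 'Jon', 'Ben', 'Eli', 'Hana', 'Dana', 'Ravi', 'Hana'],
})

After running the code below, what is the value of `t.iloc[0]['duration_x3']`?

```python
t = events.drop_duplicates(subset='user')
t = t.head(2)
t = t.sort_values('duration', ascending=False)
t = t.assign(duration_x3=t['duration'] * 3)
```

858

drop duplicate user (keep=first):
   duration  user
0       286   Jon
2       151  Dana
4       429   Ben
5        27   Eli
6       454  Hana
8       393  Ravi
take first 2 rows:
   duration  user
0       286   Jon
2       151  Dana
sort by duration descending:
   duration  user
0       286   Jon
2       151  Dana
add column duration_x3 = t['duration'] * 3:
   duration  user  duration_x3
0       286   Jon          858
2       151  Dana          453
Reading off the value at position 0, column 'duration_x3', we get 858.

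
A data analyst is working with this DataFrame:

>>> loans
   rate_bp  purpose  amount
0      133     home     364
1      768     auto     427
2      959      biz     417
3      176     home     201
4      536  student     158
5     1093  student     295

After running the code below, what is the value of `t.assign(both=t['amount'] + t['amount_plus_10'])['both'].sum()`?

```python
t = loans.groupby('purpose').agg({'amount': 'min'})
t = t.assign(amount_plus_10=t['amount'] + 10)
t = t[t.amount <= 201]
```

738

group by purpose, min of amount:
         amount
purpose        
auto        427
biz         417
home        201
student     158
add column amount_plus_10 = t['amount'] + 10:
         amount  amount_plus_10
purpose                        
auto        427             437
biz         417             427
home        201             211
student     158             168
filter rows where amount <= 201:
         amount  amount_plus_10
purpose                        
home        201             211
student     158             168
add column both = t['amount'] + t['amount_plus_10']:
         amount  amount_plus_10  both
purpose                              
home        201             211   412
student     158             168   326
So sum() = 738.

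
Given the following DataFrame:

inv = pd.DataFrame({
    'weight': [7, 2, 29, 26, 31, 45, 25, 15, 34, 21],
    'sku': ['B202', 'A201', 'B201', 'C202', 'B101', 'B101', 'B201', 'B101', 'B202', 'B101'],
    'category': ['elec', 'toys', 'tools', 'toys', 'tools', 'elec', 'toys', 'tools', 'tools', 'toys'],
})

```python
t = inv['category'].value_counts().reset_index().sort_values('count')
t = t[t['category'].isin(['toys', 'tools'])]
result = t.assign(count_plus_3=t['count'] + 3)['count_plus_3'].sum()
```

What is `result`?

value_counts of category:
category
toys     4
tools    4
elec     2
Name: count, dtype: int64
reset_index():
  category  count
0     toys      4
1    tools      4
2     elec      2
sort by count:
  category  count
2     elec      2
0     toys      4
1    tools      4
filter rows where category in ['toys', 'tools']:
  category  count
0     toys      4
1    tools      4
add column count_plus_3 = t['count'] + 3:
  category  count  count_plus_3
0     toys      4             7
1    tools      4             7
Finally, sum of column 'count_plus_3' = 14.

14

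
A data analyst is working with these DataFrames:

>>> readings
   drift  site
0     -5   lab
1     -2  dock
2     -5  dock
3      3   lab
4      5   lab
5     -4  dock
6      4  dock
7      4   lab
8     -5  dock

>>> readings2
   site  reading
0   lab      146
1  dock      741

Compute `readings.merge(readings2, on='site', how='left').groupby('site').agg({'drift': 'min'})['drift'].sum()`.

merge on 'site' (how='left') → 9 rows:
   drift  site  reading
0     -5   lab      146
1     -2  dock      741
2     -5  dock      741
3      3   lab      146
4      5   lab      146
5     -4  dock      741
6      4  dock      741
7      4   lab      146
8     -5  dock      741
group by site, min of drift:
      drift
site       
dock     -5
lab      -5
The sum of column 'drift' is -10.

-10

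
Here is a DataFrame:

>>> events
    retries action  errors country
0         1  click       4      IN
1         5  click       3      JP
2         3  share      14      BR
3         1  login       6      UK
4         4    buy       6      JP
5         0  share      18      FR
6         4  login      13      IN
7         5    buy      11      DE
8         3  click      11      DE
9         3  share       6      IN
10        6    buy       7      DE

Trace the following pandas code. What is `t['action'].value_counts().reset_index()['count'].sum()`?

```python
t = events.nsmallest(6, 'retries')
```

6

take 6 rows with smallest retries:
   retries action  errors country
5        0  share      18      FR
0        1  click       4      IN
3        1  login       6      UK
2        3  share      14      BR
8        3  click      11      DE
9        3  share       6      IN
value_counts of action:
action
share    3
click    2
login    1
Name: count, dtype: int64
reset_index():
  action  count
0  share      3
1  click      2
2  login      1
Hence 6.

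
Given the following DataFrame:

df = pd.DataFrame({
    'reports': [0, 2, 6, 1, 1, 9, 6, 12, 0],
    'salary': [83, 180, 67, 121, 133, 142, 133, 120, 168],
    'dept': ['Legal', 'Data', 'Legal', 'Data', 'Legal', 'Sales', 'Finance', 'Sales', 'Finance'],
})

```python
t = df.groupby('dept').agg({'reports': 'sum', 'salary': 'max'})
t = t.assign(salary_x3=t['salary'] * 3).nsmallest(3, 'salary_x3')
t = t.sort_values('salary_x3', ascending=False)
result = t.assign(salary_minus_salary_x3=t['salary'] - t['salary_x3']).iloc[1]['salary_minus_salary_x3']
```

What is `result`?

-284

group by dept: sum(reports), max(salary):
         reports  salary
dept                    
Data           3     180
Finance        6     168
Legal          7     133
Sales         21     142
add column salary_x3 = t['salary'] * 3:
         reports  salary  salary_x3
dept                               
Data           3     180        540
Finance        6     168        504
Legal          7     133        399
Sales         21     142        426
take 3 rows with smallest salary_x3:
         reports  salary  salary_x3
dept                               
Legal          7     133        399
Sales         21     142        426
Finance        6     168        504
sort by salary_x3 descending:
         reports  salary  salary_x3
dept                               
Finance        6     168        504
Sales         21     142        426
Legal          7     133        399
add column salary_minus_salary_x3 = t['salary'] - t['salary_x3']:
         reports  salary  salary_x3  salary_minus_salary_x3
dept                                                       
Finance        6     168        504                    -336
Sales         21     142        426                    -284
Legal          7     133        399                    -266
Reading off the value at position 1, column 'salary_minus_salary_x3', we get -284.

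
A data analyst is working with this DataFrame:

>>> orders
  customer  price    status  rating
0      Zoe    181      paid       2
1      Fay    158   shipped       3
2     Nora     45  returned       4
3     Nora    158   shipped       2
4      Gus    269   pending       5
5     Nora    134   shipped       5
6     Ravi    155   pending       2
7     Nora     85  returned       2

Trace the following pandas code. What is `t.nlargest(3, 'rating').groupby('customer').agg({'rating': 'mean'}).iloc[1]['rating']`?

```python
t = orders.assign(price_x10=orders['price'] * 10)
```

4.5

add column price_x10 = orders['price'] * 10:
  customer  price    status  rating  price_x10
0      Zoe    181      paid       2       1810
1      Fay    158   shipped       3       1580
2     Nora     45  returned       4        450
3     Nora    158   shipped       2       1580
4      Gus    269   pending       5       2690
5     Nora    134   shipped       5       1340
6     Ravi    155   pending       2       1550
7     Nora     85  returned       2        850
take 3 rows with largest rating:
  customer  price    status  rating  price_x10
4      Gus    269   pending       5       2690
5     Nora    134   shipped       5       1340
2     Nora     45  returned       4        450
group by customer, mean of rating:
          rating
customer        
Gus          5.0
Nora         4.5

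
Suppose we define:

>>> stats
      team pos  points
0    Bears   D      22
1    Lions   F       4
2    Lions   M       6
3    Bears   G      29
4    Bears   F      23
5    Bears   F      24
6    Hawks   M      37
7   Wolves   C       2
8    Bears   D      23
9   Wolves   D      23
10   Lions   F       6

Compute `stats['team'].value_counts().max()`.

5

value_counts of team:
team
Bears     5
Lions     3
Wolves    2
Hawks     1
Name: count, dtype: int64
The max of the resulting series is 5.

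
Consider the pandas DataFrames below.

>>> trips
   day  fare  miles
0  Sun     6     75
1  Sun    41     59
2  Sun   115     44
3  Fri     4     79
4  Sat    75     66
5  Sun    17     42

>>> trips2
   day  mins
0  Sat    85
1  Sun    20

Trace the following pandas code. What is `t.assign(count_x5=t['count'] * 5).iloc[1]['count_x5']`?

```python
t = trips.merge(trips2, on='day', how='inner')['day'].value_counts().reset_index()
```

5

merge on 'day' (how='inner') → 5 rows:
   day  fare  miles  mins
0  Sun     6     75    20
1  Sun    41     59    20
2  Sun   115     44    20
3  Sat    75     66    85
4  Sun    17     42    20
value_counts of day:
day
Sun    4
Sat    1
Name: count, dtype: int64
reset_index():
   day  count
0  Sun      4
1  Sat      1
add column count_x5 = t['count'] * 5:
   day  count  count_x5
0  Sun      4        20
1  Sat      1         5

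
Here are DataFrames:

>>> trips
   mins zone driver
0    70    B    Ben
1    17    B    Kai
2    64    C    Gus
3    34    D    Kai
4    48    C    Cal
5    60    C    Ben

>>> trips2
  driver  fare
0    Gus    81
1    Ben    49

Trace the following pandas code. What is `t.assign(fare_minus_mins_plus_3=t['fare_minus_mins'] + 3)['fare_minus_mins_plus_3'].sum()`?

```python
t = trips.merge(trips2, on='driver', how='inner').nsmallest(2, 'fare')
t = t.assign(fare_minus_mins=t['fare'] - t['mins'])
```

-26

merge on 'driver' (how='inner') → 3 rows:
   mins zone driver  fare
0    70    B    Ben    49
1    64    C    Gus    81
2    60    C    Ben    49
take 2 rows with smallest fare:
   mins zone driver  fare
0    70    B    Ben    49
2    60    C    Ben    49
add column fare_minus_mins = t['fare'] - t['mins']:
   mins zone driver  fare  fare_minus_mins
0    70    B    Ben    49              -21
2    60    C    Ben    49              -11
add column fare_minus_mins_plus_3 = t['fare_minus_mins'] + 3:
   mins zone driver  fare  fare_minus_mins  fare_minus_mins_plus_3
0    70    B    Ben    49              -21                     -18
2    60    C    Ben    49              -11                      -8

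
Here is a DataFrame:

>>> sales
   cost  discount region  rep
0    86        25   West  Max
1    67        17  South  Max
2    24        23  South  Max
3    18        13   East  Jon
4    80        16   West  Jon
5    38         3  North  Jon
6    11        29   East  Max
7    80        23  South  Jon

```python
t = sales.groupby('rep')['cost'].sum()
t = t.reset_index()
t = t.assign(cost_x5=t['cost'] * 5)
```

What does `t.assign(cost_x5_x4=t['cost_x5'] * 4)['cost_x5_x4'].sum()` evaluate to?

8080

group by rep, sum of cost:
rep
Jon    216
Max    188
Name: cost, dtype: int64
reset_index():
   rep  cost
0  Jon   216
1  Max   188
add column cost_x5 = t['cost'] * 5:
   rep  cost  cost_x5
0  Jon   216     1080
1  Max   188      940
add column cost_x5_x4 = t['cost_x5'] * 4:
   rep  cost  cost_x5  cost_x5_x4
0  Jon   216     1080        4320
1  Max   188      940        3760
Hence 8080.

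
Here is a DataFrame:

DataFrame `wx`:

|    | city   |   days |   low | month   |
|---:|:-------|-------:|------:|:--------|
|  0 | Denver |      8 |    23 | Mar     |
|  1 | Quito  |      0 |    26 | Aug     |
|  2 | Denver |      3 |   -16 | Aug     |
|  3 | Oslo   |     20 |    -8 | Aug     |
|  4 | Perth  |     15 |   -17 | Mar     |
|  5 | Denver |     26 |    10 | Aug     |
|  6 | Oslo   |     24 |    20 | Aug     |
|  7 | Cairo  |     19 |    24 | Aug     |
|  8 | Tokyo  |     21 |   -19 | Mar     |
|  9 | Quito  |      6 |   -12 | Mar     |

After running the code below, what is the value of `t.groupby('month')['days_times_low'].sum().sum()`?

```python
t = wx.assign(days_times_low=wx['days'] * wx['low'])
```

446

add column days_times_low = wx['days'] * wx['low']:
     city  days  low month  days_times_low
0  Denver     8   23   Mar             184
1   Quito     0   26   Aug               0
2  Denver     3  -16   Aug             -48
3    Oslo    20   -8   Aug            -160
4   Perth    15  -17   Mar            -255
5  Denver    26   10   Aug             260
6    Oslo    24   20   Aug             480
7   Cairo    19   24   Aug             456
8   Tokyo    21  -19   Mar            -399
9   Quito     6  -12   Mar             -72
group by month, sum of days_times_low:
month
Aug    988
Mar   -542
Name: days_times_low, dtype: int64
So sum() = 446.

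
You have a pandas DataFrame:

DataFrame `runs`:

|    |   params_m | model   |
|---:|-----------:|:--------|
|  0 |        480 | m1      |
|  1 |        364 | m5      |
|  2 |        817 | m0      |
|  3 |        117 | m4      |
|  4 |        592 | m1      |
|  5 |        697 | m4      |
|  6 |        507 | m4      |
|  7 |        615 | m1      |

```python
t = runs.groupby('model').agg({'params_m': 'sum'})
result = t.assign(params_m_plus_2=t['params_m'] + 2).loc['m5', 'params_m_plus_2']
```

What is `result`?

366

group by model, sum of params_m:
       params_m
model          
m0          817
m1         1687
m4         1321
m5          364
add column params_m_plus_2 = t['params_m'] + 2:
       params_m  params_m_plus_2
model                           
m0          817              819
m1         1687             1689
m4         1321             1323
m5          364              366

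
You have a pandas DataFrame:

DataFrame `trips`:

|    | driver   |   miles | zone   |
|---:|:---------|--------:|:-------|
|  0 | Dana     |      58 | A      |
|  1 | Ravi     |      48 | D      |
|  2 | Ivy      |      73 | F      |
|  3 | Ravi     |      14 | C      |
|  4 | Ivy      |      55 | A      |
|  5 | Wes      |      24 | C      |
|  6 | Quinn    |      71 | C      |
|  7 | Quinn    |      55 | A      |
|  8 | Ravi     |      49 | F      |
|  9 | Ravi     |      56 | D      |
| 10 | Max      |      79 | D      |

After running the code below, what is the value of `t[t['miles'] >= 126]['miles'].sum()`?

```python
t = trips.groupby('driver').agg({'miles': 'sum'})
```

421

group by driver, sum of miles:
        miles
driver       
Dana       58
Ivy       128
Max        79
Quinn     126
Ravi      167
Wes        24
filter rows where miles >= 126:
        miles
driver       
Ivy       128
Quinn     126
Ravi      167
Hence 421.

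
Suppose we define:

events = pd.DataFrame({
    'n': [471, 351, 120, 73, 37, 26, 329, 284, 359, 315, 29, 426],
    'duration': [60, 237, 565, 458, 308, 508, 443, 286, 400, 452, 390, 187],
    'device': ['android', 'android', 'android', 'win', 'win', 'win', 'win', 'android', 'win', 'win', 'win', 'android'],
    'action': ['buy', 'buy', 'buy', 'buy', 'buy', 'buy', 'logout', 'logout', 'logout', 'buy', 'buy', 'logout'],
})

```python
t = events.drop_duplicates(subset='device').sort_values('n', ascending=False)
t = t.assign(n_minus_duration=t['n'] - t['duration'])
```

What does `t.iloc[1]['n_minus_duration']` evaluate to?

-385

drop duplicate device (keep=first):
     n  duration   device action
0  471        60  android    buy
3   73       458      win    buy
sort by n descending:
     n  duration   device action
0  471        60  android    buy
3   73       458      win    buy
add column n_minus_duration = t['n'] - t['duration']:
     n  duration   device action  n_minus_duration
0  471        60  android    buy               411
3   73       458      win    buy              -385
Hence -385.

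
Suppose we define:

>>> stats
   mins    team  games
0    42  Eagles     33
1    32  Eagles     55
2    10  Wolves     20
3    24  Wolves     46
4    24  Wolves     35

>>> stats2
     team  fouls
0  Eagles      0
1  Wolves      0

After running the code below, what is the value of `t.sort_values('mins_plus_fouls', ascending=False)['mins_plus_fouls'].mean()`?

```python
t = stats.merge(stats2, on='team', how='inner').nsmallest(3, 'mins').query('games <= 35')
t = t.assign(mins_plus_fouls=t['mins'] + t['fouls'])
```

17.0

merge on 'team' (how='inner') → 5 rows:
   mins    team  games  fouls
0    42  Eagles     33      0
1    32  Eagles     55      0
2    10  Wolves     20      0
3    24  Wolves     46      0
4    24  Wolves     35      0
take 3 rows with smallest mins:
   mins    team  games  fouls
2    10  Wolves     20      0
3    24  Wolves     46      0
4    24  Wolves     35      0
filter rows where games <= 35:
   mins    team  games  fouls
2    10  Wolves     20      0
4    24  Wolves     35      0
add column mins_plus_fouls = t['mins'] + t['fouls']:
   mins    team  games  fouls  mins_plus_fouls
2    10  Wolves     20      0               10
4    24  Wolves     35      0               24
sort by mins_plus_fouls descending:
   mins    team  games  fouls  mins_plus_fouls
4    24  Wolves     35      0               24
2    10  Wolves     20      0               10
Reading off the mean of column 'mins_plus_fouls', we get 17.0.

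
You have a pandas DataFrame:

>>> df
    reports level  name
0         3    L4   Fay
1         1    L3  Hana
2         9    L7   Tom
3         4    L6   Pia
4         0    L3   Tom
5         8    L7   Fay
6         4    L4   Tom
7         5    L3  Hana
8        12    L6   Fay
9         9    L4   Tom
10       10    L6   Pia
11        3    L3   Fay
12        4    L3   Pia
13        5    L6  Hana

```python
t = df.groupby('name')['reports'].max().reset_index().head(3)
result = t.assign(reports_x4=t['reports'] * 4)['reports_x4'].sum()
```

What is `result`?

group by name, max of reports:
name
Fay     12
Hana     5
Pia     10
Tom      9
Name: reports, dtype: int64
reset_index():
   name  reports
0   Fay       12
1  Hana        5
2   Pia       10
3   Tom        9
take first 3 rows:
   name  reports
0   Fay       12
1  Hana        5
2   Pia       10
add column reports_x4 = t['reports'] * 4:
   name  reports  reports_x4
0   Fay       12          48
1  Hana        5          20
2   Pia       10          40

108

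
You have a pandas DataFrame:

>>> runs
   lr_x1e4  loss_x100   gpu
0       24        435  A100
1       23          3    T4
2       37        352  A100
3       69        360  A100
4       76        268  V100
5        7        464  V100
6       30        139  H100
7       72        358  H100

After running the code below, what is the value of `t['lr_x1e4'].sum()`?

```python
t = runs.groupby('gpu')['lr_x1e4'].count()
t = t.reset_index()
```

8

group by gpu, count of lr_x1e4:
gpu
A100    3
H100    2
T4      1
V100    2
Name: lr_x1e4, dtype: int64
reset_index():
    gpu  lr_x1e4
0  A100        3
1  H100        2
2    T4        1
3  V100        2
So sum() = 8.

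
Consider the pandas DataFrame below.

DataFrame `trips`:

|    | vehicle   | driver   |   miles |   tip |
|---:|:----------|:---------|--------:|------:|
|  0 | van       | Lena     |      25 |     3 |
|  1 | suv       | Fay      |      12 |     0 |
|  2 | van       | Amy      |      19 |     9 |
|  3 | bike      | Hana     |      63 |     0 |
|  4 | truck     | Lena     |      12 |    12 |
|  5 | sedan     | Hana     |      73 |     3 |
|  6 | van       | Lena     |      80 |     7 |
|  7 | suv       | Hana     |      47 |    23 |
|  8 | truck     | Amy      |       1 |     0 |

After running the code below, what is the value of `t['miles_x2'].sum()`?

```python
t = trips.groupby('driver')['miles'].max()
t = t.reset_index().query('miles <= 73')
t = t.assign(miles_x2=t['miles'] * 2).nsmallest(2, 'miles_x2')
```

group by driver, max of miles:
driver
Amy     19
Fay     12
Hana    73
Lena    80
Name: miles, dtype: int64
reset_index():
  driver  miles
0    Amy     19
1    Fay     12
2   Hana     73
3   Lena     80
filter rows where miles <= 73:
  driver  miles
0    Amy     19
1    Fay     12
2   Hana     73
add column miles_x2 = t['miles'] * 2:
  driver  miles  miles_x2
0    Amy     19        38
1    Fay     12        24
2   Hana     73       146
take 2 rows with smallest miles_x2:
  driver  miles  miles_x2
1    Fay     12        24
0    Amy     19        38
Hence 62.

62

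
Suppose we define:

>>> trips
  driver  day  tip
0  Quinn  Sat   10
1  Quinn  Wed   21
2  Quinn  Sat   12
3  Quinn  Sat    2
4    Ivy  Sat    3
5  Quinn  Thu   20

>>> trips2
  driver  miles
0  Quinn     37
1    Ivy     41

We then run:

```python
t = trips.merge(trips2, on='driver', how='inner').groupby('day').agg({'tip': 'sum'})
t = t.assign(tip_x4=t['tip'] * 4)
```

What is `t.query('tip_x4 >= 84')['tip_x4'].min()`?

84

merge on 'driver' (how='inner') → 6 rows:
  driver  day  tip  miles
0  Quinn  Sat   10     37
1  Quinn  Wed   21     37
2  Quinn  Sat   12     37
3  Quinn  Sat    2     37
4    Ivy  Sat    3     41
5  Quinn  Thu   20     37
group by day, sum of tip:
     tip
day     
Sat   27
Thu   20
Wed   21
add column tip_x4 = t['tip'] * 4:
     tip  tip_x4
day             
Sat   27     108
Thu   20      80
Wed   21      84
filter rows where tip_x4 >= 84:
     tip  tip_x4
day             
Sat   27     108
Wed   21      84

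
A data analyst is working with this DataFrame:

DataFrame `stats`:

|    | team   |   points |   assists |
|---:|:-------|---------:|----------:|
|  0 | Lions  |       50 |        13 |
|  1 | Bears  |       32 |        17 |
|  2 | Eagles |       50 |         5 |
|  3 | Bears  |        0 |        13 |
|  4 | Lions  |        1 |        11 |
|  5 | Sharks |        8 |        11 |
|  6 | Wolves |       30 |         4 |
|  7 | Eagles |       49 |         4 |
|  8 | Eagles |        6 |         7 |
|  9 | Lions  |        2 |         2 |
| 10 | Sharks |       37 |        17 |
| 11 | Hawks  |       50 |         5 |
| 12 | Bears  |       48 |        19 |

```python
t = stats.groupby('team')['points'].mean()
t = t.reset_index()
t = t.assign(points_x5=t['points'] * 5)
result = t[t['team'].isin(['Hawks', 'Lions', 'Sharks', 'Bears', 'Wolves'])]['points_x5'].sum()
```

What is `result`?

734.166666667

group by team, mean of points:
team
Bears     26.666667
Eagles    35.000000
Hawks     50.000000
Lions     17.666667
Sharks    22.500000
Wolves    30.000000
Name: points, dtype: float64
reset_index():
     team     points
0   Bears  26.666667
1  Eagles  35.000000
2   Hawks  50.000000
3   Lions  17.666667
4  Sharks  22.500000
5  Wolves  30.000000
add column points_x5 = t['points'] * 5:
     team     points   points_x5
0   Bears  26.666667  133.333333
1  Eagles  35.000000  175.000000
2   Hawks  50.000000  250.000000
3   Lions  17.666667   88.333333
4  Sharks  22.500000  112.500000
5  Wolves  30.000000  150.000000
filter rows where team in ['Hawks', 'Lions', 'Sharks', 'Bears', 'Wolves']:
     team     points   points_x5
0   Bears  26.666667  133.333333
2   Hawks  50.000000  250.000000
3   Lions  17.666667   88.333333
4  Sharks  22.500000  112.500000
5  Wolves  30.000000  150.000000
So sum() = 734.166666667.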